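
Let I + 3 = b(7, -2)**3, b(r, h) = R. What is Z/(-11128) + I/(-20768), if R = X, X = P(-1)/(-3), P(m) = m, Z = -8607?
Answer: 150848281/194995944 ≈ 0.77360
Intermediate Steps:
X = 1/3 (X = -1/(-3) = -1*(-1/3) = 1/3 ≈ 0.33333)
R = 1/3 ≈ 0.33333
b(r, h) = 1/3
I = -80/27 (I = -3 + (1/3)**3 = -3 + 1/27 = -80/27 ≈ -2.9630)
Z/(-11128) + I/(-20768) = -8607/(-11128) - 80/27/(-20768) = -8607*(-1/11128) - 80/27*(-1/20768) = 8607/11128 + 5/35046 = 150848281/194995944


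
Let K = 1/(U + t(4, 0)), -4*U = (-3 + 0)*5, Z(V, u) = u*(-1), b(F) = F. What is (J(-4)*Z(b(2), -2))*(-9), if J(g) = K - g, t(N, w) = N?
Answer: -2304/31 ≈ -74.323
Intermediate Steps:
Z(V, u) = -u
U = 15/4 (U = -(-3 + 0)*5/4 = -(-3)*5/4 = -1/4*(-15) = 15/4 ≈ 3.7500)
K = 4/31 (K = 1/(15/4 + 4) = 1/(31/4) = 4/31 ≈ 0.12903)
J(g) = 4/31 - g
(J(-4)*Z(b(2), -2))*(-9) = ((4/31 - 1*(-4))*(-1*(-2)))*(-9) = ((4/31 + 4)*2)*(-9) = ((128/31)*2)*(-9) = (256/31)*(-9) = -2304/31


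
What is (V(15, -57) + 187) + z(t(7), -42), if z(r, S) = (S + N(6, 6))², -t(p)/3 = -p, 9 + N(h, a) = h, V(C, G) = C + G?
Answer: 2170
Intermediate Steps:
N(h, a) = -9 + h
t(p) = 3*p (t(p) = -(-3)*p = 3*p)
z(r, S) = (-3 + S)² (z(r, S) = (S + (-9 + 6))² = (S - 3)² = (-3 + S)²)
(V(15, -57) + 187) + z(t(7), -42) = ((15 - 57) + 187) + (-3 - 42)² = (-42 + 187) + (-45)² = 145 + 2025 = 2170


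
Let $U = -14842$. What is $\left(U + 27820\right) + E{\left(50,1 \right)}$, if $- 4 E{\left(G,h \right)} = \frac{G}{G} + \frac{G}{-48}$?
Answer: $\frac{1245889}{96} \approx 12978.0$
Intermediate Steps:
$E{\left(G,h \right)} = - \frac{1}{4} + \frac{G}{192}$ ($E{\left(G,h \right)} = - \frac{\frac{G}{G} + \frac{G}{-48}}{4} = - \frac{1 + G \left(- \frac{1}{48}\right)}{4} = - \frac{1 - \frac{G}{48}}{4} = - \frac{1}{4} + \frac{G}{192}$)
$\left(U + 27820\right) + E{\left(50,1 \right)} = \left(-14842 + 27820\right) + \left(- \frac{1}{4} + \frac{1}{192} \cdot 50\right) = 12978 + \left(- \frac{1}{4} + \frac{25}{96}\right) = 12978 + \frac{1}{96} = \frac{1245889}{96}$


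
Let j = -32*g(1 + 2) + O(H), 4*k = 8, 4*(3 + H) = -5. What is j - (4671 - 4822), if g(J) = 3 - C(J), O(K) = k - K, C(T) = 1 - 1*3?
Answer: -11/4 ≈ -2.7500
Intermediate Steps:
H = -17/4 (H = -3 + (¼)*(-5) = -3 - 5/4 = -17/4 ≈ -4.2500)
k = 2 (k = (¼)*8 = 2)
C(T) = -2 (C(T) = 1 - 3 = -2)
O(K) = 2 - K
g(J) = 5 (g(J) = 3 - 1*(-2) = 3 + 2 = 5)
j = -615/4 (j = -32*5 + (2 - 1*(-17/4)) = -160 + (2 + 17/4) = -160 + 25/4 = -615/4 ≈ -153.75)
j - (4671 - 4822) = -615/4 - (4671 - 4822) = -615/4 - 1*(-151) = -615/4 + 151 = -11/4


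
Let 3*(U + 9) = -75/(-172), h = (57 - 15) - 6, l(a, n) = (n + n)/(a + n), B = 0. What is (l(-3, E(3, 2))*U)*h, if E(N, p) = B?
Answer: 0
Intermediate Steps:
E(N, p) = 0
l(a, n) = 2*n/(a + n) (l(a, n) = (2*n)/(a + n) = 2*n/(a + n))
h = 36 (h = 42 - 6 = 36)
U = -1523/172 (U = -9 + (-75/(-172))/3 = -9 + (-75*(-1/172))/3 = -9 + (1/3)*(75/172) = -9 + 25/172 = -1523/172 ≈ -8.8546)
(l(-3, E(3, 2))*U)*h = ((2*0/(-3 + 0))*(-1523/172))*36 = ((2*0/(-3))*(-1523/172))*36 = ((2*0*(-1/3))*(-1523/172))*36 = (0*(-1523/172))*36 = 0*36 = 0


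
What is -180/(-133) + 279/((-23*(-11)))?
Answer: 82647/33649 ≈ 2.4562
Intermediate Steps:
-180/(-133) + 279/((-23*(-11))) = -180*(-1/133) + 279/253 = 180/133 + 279*(1/253) = 180/133 + 279/253 = 82647/33649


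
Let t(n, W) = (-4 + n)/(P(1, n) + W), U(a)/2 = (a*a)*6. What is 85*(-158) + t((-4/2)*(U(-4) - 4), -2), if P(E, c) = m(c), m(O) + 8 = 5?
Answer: -13354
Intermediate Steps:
m(O) = -3 (m(O) = -8 + 5 = -3)
U(a) = 12*a² (U(a) = 2*((a*a)*6) = 2*(a²*6) = 2*(6*a²) = 12*a²)
P(E, c) = -3
t(n, W) = (-4 + n)/(-3 + W)
85*(-158) + t((-4/2)*(U(-4) - 4), -2) = 85*(-158) + (-4 + (-4/2)*(12*(-4)² - 4))/(-3 - 2) = -13430 + (-4 + (-4*½)*(12*16 - 4))/(-5) = -13430 - (-4 - 2*(192 - 4))/5 = -13430 - (-4 - 2*188)/5 = -13430 - (-4 - 376)/5 = -13430 - ⅕*(-380) = -13430 + 76 = -13354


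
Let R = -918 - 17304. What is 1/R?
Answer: -1/18222 ≈ -5.4879e-5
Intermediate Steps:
R = -18222
1/R = 1/(-18222) = -1/18222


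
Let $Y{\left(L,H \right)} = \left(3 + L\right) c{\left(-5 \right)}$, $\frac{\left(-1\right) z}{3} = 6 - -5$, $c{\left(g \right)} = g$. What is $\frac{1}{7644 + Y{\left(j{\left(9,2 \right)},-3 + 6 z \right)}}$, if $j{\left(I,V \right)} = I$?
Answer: $\frac{1}{7584} \approx 0.00013186$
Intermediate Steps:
$z = -33$ ($z = - 3 \left(6 - -5\right) = - 3 \left(6 + 5\right) = \left(-3\right) 11 = -33$)
$Y{\left(L,H \right)} = -15 - 5 L$ ($Y{\left(L,H \right)} = \left(3 + L\right) \left(-5\right) = -15 - 5 L$)
$\frac{1}{7644 + Y{\left(j{\left(9,2 \right)},-3 + 6 z \right)}} = \frac{1}{7644 - 60} = \frac{1}{7584}$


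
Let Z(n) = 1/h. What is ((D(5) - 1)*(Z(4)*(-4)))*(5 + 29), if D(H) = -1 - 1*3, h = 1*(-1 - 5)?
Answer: -340/3 ≈ -113.33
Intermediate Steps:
h = -6 (h = 1*(-6) = -6)
Z(n) = -⅙ (Z(n) = 1/(-6) = -⅙)
D(H) = -4 (D(H) = -1 - 3 = -4)
((D(5) - 1)*(Z(4)*(-4)))*(5 + 29) = ((-4 - 1)*(-⅙*(-4)))*(5 + 29) = -5*⅔*34 = -10/3*34 = -340/3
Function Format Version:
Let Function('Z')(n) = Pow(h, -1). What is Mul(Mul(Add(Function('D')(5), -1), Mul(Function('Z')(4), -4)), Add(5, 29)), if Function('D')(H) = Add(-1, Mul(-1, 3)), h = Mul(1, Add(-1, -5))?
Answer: Rational(-340, 3) ≈ -113.33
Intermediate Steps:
h = -6 (h = Mul(1, -6) = -6)
Function('Z')(n) = Rational(-1, 6) (Function('Z')(n) = Pow(-6, -1) = Rational(-1, 6))
Function('D')(H) = -4 (Function('D')(H) = Add(-1, -3) = -4)
Mul(Mul(Add(Function('D')(5), -1), Mul(Function('Z')(4), -4)), Add(5, 29)) = Mul(Mul(Add(-4, -1), Mul(Rational(-1, 6), -4)), Add(5, 29)) = Mul(Mul(-5, Rational(2, 3)), 34) = Mul(Rational(-10, 3), 34) = Rational(-340, 3)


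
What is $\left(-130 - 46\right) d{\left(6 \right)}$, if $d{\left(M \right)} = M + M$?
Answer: $-2112$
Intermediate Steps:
$d{\left(M \right)} = 2 M$
$\left(-130 - 46\right) d{\left(6 \right)} = \left(-130 - 46\right) 2 \cdot 6 = \left(-176\right) 12 = -2112$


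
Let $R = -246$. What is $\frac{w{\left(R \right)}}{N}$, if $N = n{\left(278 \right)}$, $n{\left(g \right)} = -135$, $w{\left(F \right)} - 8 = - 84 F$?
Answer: $- \frac{20672}{135} \approx -153.13$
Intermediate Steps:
$w{\left(F \right)} = 8 - 84 F$
$N = -135$
$\frac{w{\left(R \right)}}{N} = \frac{8 - -20664}{-135} = \left(8 + 20664\right) \left(- \frac{1}{135}\right) = 20672 \left(- \frac{1}{135}\right) = - \frac{20672}{135}$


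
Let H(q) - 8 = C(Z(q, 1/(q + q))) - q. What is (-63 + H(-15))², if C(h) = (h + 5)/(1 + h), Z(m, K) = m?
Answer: 75625/49 ≈ 1543.4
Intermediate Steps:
C(h) = (5 + h)/(1 + h)
H(q) = 8 - q + (5 + q)/(1 + q) (H(q) = 8 + ((5 + q)/(1 + q) - q) = 8 + (-q + (5 + q)/(1 + q)) = 8 - q + (5 + q)/(1 + q))
(-63 + H(-15))² = (-63 + (13 - 1*(-15)² + 8*(-15))/(1 - 15))² = (-63 + (13 - 1*225 - 120)/(-14))² = (-63 - (13 - 225 - 120)/14)² = (-63 - 1/14*(-332))² = (-63 + 166/7)² = (-275/7)² = 75625/49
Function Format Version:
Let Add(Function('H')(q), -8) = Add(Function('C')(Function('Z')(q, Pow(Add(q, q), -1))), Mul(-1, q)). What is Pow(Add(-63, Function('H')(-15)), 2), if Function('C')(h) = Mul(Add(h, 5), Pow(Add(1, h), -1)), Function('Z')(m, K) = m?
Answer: Rational(75625, 49) ≈ 1543.4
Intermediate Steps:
Function('C')(h) = Mul(Pow(Add(1, h), -1), Add(5, h)) (Function('C')(h) = Mul(Add(5, h), Pow(Add(1, h), -1)) = Mul(Pow(Add(1, h), -1), Add(5, h)))
Function('H')(q) = Add(8, Mul(-1, q), Mul(Pow(Add(1, q), -1), Add(5, q))) (Function('H')(q) = Add(8, Add(Mul(Pow(Add(1, q), -1), Add(5, q)), Mul(-1, q))) = Add(8, Add(Mul(-1, q), Mul(Pow(Add(1, q), -1), Add(5, q)))) = Add(8, Mul(-1, q), Mul(Pow(Add(1, q), -1), Add(5, q))))
Pow(Add(-63, Function('H')(-15)), 2) = Pow(Add(-63, Mul(Pow(Add(1, -15), -1), Add(13, Mul(-1, Pow(-15, 2)), Mul(8, -15)))), 2) = Pow(Add(-63, Mul(Pow(-14, -1), Add(13, Mul(-1, 225), -120))), 2) = Pow(Add(-63, Mul(Rational(-1, 14), Add(13, -225, -120))), 2) = Pow(Add(-63, Mul(Rational(-1, 14), -332)), 2) = Pow(Add(-63, Rational(166, 7)), 2) = Pow(Rational(-275, 7), 2) = Rational(75625, 49)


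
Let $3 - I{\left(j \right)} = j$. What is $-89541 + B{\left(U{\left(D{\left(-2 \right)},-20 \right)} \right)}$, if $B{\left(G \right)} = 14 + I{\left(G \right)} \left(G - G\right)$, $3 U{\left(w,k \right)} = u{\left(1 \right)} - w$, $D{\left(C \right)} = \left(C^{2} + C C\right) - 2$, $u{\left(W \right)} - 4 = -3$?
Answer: $-89527$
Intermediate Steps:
$u{\left(W \right)} = 1$ ($u{\left(W \right)} = 4 - 3 = 1$)
$I{\left(j \right)} = 3 - j$
$D{\left(C \right)} = -2 + 2 C^{2}$ ($D{\left(C \right)} = \left(C^{2} + C^{2}\right) - 2 = 2 C^{2} - 2 = -2 + 2 C^{2}$)
$U{\left(w,k \right)} = \frac{1}{3} - \frac{w}{3}$ ($U{\left(w,k \right)} = \frac{1 - w}{3} = \frac{1}{3} - \frac{w}{3}$)
$B{\left(G \right)} = 14$ ($B{\left(G \right)} = 14 + \left(3 - G\right) \left(G - G\right) = 14 + \left(3 - G\right) 0 = 14 + 0 = 14$)
$-89541 + B{\left(U{\left(D{\left(-2 \right)},-20 \right)} \right)} = -89541 + 14 = -89527$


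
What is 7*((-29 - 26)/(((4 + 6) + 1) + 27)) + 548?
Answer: 20439/38 ≈ 537.87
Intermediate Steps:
7*((-29 - 26)/(((4 + 6) + 1) + 27)) + 548 = 7*(-55/((10 + 1) + 27)) + 548 = 7*(-55/(11 + 27)) + 548 = 7*(-55/38) + 548 = -385/38 + 548 = 20439/38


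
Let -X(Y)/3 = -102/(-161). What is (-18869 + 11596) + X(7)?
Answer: -1171259/161 ≈ -7274.9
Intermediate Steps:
X(Y) = -306/161 (X(Y) = -(-306)/(-161) = -(-306)*(-1)/161 = -3*102/161 = -306/161)
(-18869 + 11596) + X(7) = (-18869 + 11596) - 306/161 = -7273 - 306/161 = -1171259/161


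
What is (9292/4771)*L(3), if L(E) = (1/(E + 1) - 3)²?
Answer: 281083/19084 ≈ 14.729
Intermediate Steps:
L(E) = (-3 + 1/(1 + E))² (L(E) = (1/(1 + E) - 3)² = (-3 + 1/(1 + E))²)
(9292/4771)*L(3) = (9292/4771)*((2 + 3*3)²/(1 + 3)²) = (9292*(1/4771))*((2 + 9)²/4²) = 9292*((1/16)*11²)/4771 = 9292*((1/16)*121)/4771 = (9292/4771)*(121/16) = 281083/19084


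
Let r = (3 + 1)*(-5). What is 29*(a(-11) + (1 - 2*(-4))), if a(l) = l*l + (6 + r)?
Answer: 3364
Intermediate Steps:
r = -20 (r = 4*(-5) = -20)
a(l) = -14 + l² (a(l) = l*l + (6 - 20) = l² - 14 = -14 + l²)
29*(a(-11) + (1 - 2*(-4))) = 29*((-14 + (-11)²) + (1 - 2*(-4))) = 29*((-14 + 121) + (1 + 8)) = 29*(107 + 9) = 29*116 = 3364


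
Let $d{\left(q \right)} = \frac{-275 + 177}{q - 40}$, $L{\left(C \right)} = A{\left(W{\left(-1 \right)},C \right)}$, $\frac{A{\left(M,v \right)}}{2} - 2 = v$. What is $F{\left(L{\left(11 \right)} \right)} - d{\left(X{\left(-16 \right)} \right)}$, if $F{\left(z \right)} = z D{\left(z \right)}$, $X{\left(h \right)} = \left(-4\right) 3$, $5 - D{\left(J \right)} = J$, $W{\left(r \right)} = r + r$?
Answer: $- \frac{14245}{26} \approx -547.88$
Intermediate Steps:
$W{\left(r \right)} = 2 r$
$D{\left(J \right)} = 5 - J$
$X{\left(h \right)} = -12$
$A{\left(M,v \right)} = 4 + 2 v$
$L{\left(C \right)} = 4 + 2 C$
$d{\left(q \right)} = - \frac{98}{-40 + q}$
$F{\left(z \right)} = z \left(5 - z\right)$
$F{\left(L{\left(11 \right)} \right)} - d{\left(X{\left(-16 \right)} \right)} = \left(4 + 2 \cdot 11\right) \left(5 - \left(4 + 2 \cdot 11\right)\right) - - \frac{98}{-40 - 12} = \left(4 + 22\right) \left(5 - \left(4 + 22\right)\right) - - \frac{98}{-52} = 26 \left(5 - 26\right) - \left(-98\right) \left(- \frac{1}{52}\right) = 26 \left(5 - 26\right) - \frac{49}{26} = 26 \left(-21\right) - \frac{49}{26} = -546 - \frac{49}{26} = - \frac{14245}{26}$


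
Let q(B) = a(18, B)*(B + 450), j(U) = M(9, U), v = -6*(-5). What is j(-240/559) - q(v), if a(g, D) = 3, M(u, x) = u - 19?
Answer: -1450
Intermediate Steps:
M(u, x) = -19 + u
v = 30
j(U) = -10 (j(U) = -19 + 9 = -10)
q(B) = 1350 + 3*B (q(B) = 3*(B + 450) = 3*(450 + B) = 1350 + 3*B)
j(-240/559) - q(v) = -10 - (1350 + 3*30) = -10 - (1350 + 90) = -10 - 1*1440 = -10 - 1440 = -1450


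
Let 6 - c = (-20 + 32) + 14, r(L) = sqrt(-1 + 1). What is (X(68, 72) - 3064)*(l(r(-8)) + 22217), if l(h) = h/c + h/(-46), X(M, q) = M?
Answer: -66562132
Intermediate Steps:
r(L) = 0 (r(L) = sqrt(0) = 0)
c = -20 (c = 6 - ((-20 + 32) + 14) = 6 - (12 + 14) = 6 - 1*26 = 6 - 26 = -20)
l(h) = -33*h/460 (l(h) = h/(-20) + h/(-46) = h*(-1/20) + h*(-1/46) = -h/20 - h/46 = -33*h/460)
(X(68, 72) - 3064)*(l(r(-8)) + 22217) = (68 - 3064)*(-33/460*0 + 22217) = -2996*(0 + 22217) = -2996*22217 = -66562132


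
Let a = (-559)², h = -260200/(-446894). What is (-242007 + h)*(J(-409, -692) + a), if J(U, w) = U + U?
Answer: -16853366225142227/223447 ≈ -7.5424e+10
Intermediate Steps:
J(U, w) = 2*U
h = 130100/223447 (h = -260200*(-1/446894) = 130100/223447 ≈ 0.58224)
a = 312481
(-242007 + h)*(J(-409, -692) + a) = (-242007 + 130100/223447)*(2*(-409) + 312481) = -54075608029*(-818 + 312481)/223447 = -54075608029/223447*311663 = -16853366225142227/223447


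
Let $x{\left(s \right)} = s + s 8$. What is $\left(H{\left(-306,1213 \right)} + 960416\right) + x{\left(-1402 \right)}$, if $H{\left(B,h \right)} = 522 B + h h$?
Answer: $2259435$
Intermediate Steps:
$H{\left(B,h \right)} = h^{2} + 522 B$ ($H{\left(B,h \right)} = 522 B + h^{2} = h^{2} + 522 B$)
$x{\left(s \right)} = 9 s$ ($x{\left(s \right)} = s + 8 s = 9 s$)
$\left(H{\left(-306,1213 \right)} + 960416\right) + x{\left(-1402 \right)} = \left(\left(1213^{2} + 522 \left(-306\right)\right) + 960416\right) + 9 \left(-1402\right) = \left(\left(1471369 - 159732\right) + 960416\right) - 12618 = \left(1311637 + 960416\right) - 12618 = 2272053 - 12618 = 2259435$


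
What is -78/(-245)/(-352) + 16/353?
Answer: 676153/15221360 ≈ 0.044421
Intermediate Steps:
-78/(-245)/(-352) + 16/353 = -78*(-1/245)*(-1/352) + 16*(1/353) = (78/245)*(-1/352) + 16/353 = -39/43120 + 16/353 = 676153/15221360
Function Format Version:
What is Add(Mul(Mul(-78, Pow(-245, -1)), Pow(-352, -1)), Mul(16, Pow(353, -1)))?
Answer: Rational(676153, 15221360) ≈ 0.044421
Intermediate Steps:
Add(Mul(Mul(-78, Pow(-245, -1)), Pow(-352, -1)), Mul(16, Pow(353, -1))) = Add(Mul(Mul(-78, Rational(-1, 245)), Rational(-1, 352)), Mul(16, Rational(1, 353))) = Add(Mul(Rational(78, 245), Rational(-1, 352)), Rational(16, 353)) = Add(Rational(-39, 43120), Rational(16, 353)) = Rational(676153, 15221360)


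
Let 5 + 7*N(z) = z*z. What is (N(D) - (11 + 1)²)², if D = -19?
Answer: 425104/49 ≈ 8675.6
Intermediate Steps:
N(z) = -5/7 + z²/7 (N(z) = -5/7 + (z*z)/7 = -5/7 + z²/7)
(N(D) - (11 + 1)²)² = ((-5/7 + (⅐)*(-19)²) - (11 + 1)²)² = ((-5/7 + (⅐)*361) - 1*12²)² = ((-5/7 + 361/7) - 1*144)² = (356/7 - 144)² = (-652/7)² = 425104/49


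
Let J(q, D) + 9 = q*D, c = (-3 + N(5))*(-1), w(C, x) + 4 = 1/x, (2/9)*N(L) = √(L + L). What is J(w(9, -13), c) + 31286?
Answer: 406442/13 + 477*√10/26 ≈ 31323.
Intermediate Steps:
N(L) = 9*√2*√L/2 (N(L) = 9*√(L + L)/2 = 9*√(2*L)/2 = 9*(√2*√L)/2 = 9*√2*√L/2)
w(C, x) = -4 + 1/x
c = 3 - 9*√10/2 (c = (-3 + 9*√2*√5/2)*(-1) = (-3 + 9*√10/2)*(-1) = 3 - 9*√10/2 ≈ -11.230)
J(q, D) = -9 + D*q (J(q, D) = -9 + q*D = -9 + D*q)
J(w(9, -13), c) + 31286 = (-9 + (3 - 9*√10/2)*(-4 + 1/(-13))) + 31286 = (-9 + (3 - 9*√10/2)*(-4 - 1/13)) + 31286 = (-9 + (3 - 9*√10/2)*(-53/13)) + 31286 = (-9 + (-159/13 + 477*√10/26)) + 31286 = (-276/13 + 477*√10/26) + 31286 = 406442/13 + 477*√10/26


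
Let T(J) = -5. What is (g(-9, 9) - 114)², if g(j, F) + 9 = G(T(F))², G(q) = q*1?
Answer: 9604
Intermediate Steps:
G(q) = q
g(j, F) = 16 (g(j, F) = -9 + (-5)² = -9 + 25 = 16)
(g(-9, 9) - 114)² = (16 - 114)² = (-98)² = 9604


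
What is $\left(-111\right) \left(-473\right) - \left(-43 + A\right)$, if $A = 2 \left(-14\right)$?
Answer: $52574$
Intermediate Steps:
$A = -28$
$\left(-111\right) \left(-473\right) - \left(-43 + A\right) = \left(-111\right) \left(-473\right) + \left(43 - -28\right) = 52503 + \left(43 + 28\right) = 52503 + 71 = 52574$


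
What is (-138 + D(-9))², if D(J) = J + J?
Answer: 24336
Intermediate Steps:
D(J) = 2*J
(-138 + D(-9))² = (-138 + 2*(-9))² = (-138 - 18)² = (-156)² = 24336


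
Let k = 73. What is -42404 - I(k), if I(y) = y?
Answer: -42477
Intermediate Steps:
-42404 - I(k) = -42404 - 1*73 = -42404 - 73 = -42477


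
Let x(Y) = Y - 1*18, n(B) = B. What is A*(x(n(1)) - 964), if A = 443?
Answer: -434583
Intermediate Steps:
x(Y) = -18 + Y (x(Y) = Y - 18 = -18 + Y)
A*(x(n(1)) - 964) = 443*((-18 + 1) - 964) = 443*(-17 - 964) = 443*(-981) = -434583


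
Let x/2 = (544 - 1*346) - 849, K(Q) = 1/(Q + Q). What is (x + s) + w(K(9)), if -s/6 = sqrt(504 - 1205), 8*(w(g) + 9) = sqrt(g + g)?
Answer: -31463/24 - 6*I*sqrt(701) ≈ -1311.0 - 158.86*I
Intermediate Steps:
K(Q) = 1/(2*Q)
w(g) = -9 + sqrt(2)*sqrt(g)/8 (w(g) = -9 + sqrt(g + g)/8 = -9 + sqrt(2*g)/8 = -9 + (sqrt(2)*sqrt(g))/8 = -9 + sqrt(2)*sqrt(g)/8)
x = -1302 (x = 2*((544 - 1*346) - 849) = 2*((544 - 346) - 849) = 2*(198 - 849) = 2*(-651) = -1302)
s = -6*I*sqrt(701) (s = -6*sqrt(504 - 1205) = -6*I*sqrt(701) ≈ -158.86*I)
(x + s) + w(K(9)) = (-1302 - 6*I*sqrt(701)) + (-9 + sqrt(2)*sqrt((1/2)/9)/8) = (-1302 - 6*I*sqrt(701)) + (-9 + sqrt(2)*sqrt((1/2)*(1/9))/8) = (-1302 - 6*I*sqrt(701)) + (-9 + sqrt(2)*sqrt(1/18)/8) = (-1302 - 6*I*sqrt(701)) + (-9 + sqrt(2)*(sqrt(2)/6)/8) = (-1302 - 6*I*sqrt(701)) + (-9 + 1/24) = (-1302 - 6*I*sqrt(701)) - 215/24 = -31463/24 - 6*I*sqrt(701)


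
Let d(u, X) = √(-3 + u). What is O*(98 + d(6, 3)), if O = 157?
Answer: 15386 + 157*√3 ≈ 15658.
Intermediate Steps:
O*(98 + d(6, 3)) = 157*(98 + √(-3 + 6)) = 157*(98 + √3) = 15386 + 157*√3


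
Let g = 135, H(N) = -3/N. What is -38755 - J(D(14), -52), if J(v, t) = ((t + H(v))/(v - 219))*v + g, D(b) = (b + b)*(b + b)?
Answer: -21932079/565 ≈ -38818.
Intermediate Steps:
D(b) = 4*b**2 (D(b) = (2*b)*(2*b) = 4*b**2)
J(v, t) = 135 + v*(t - 3/v)/(-219 + v) (J(v, t) = ((t - 3/v)/(v - 219))*v + 135 = ((t - 3/v)/(-219 + v))*v + 135 = v*(t - 3/v)/(-219 + v) + 135 = 135 + v*(t - 3/v)/(-219 + v))
-38755 - J(D(14), -52) = -38755 - (-29568 + 135*(4*14**2) - 208*14**2)/(-219 + 4*14**2) = -38755 - (-29568 + 135*(4*196) - 208*196)/(-219 + 4*196) = -38755 - (-29568 + 135*784 - 52*784)/(-219 + 784) = -38755 - (-29568 + 105840 - 40768)/565 = -38755 - 35504/565 = -21932079/565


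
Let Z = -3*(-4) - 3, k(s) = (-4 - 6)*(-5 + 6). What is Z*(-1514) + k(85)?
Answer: -13636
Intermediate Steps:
k(s) = -10 (k(s) = -10*1 = -10)
Z = 9 (Z = 12 - 3 = 9)
Z*(-1514) + k(85) = 9*(-1514) - 10 = -13626 - 10 = -13636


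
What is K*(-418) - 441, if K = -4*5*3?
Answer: 24639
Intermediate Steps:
K = -60 (K = -20*3 = -60)
K*(-418) - 441 = -60*(-418) - 441 = 25080 - 441 = 24639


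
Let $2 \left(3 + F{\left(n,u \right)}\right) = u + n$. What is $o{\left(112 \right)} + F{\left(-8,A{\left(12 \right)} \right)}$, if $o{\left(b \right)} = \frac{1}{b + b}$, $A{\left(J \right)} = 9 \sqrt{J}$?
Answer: $- \frac{1567}{224} + 9 \sqrt{3} \approx 8.5929$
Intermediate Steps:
$F{\left(n,u \right)} = -3 + \frac{n}{2} + \frac{u}{2}$ ($F{\left(n,u \right)} = -3 + \frac{u + n}{2} = -3 + \frac{n + u}{2} = -3 + \left(\frac{n}{2} + \frac{u}{2}\right) = -3 + \frac{n}{2} + \frac{u}{2}$)
$o{\left(b \right)} = \frac{1}{2 b}$
$o{\left(112 \right)} + F{\left(-8,A{\left(12 \right)} \right)} = \frac{1}{2 \cdot 112} + \left(-3 + \frac{1}{2} \left(-8\right) + \frac{9 \sqrt{12}}{2}\right) = \frac{1}{2} \cdot \frac{1}{112} - \left(7 - \frac{9 \cdot 2 \sqrt{3}}{2}\right) = \frac{1}{224} - \left(7 - 9 \sqrt{3}\right) = - \frac{1567}{224} + 9 \sqrt{3}$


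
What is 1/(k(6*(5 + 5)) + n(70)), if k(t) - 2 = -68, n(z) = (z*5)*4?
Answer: 1/1334 ≈ 0.00074963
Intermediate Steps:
n(z) = 20*z (n(z) = (5*z)*4 = 20*z)
k(t) = -66 (k(t) = 2 - 68 = -66)
1/(k(6*(5 + 5)) + n(70)) = 1/(-66 + 20*70) = 1/(-66 + 1400) = 1/1334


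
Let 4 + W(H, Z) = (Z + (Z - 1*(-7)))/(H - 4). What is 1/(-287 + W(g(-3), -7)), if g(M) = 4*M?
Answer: -16/4649 ≈ -0.0034416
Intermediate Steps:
W(H, Z) = -4 + (7 + 2*Z)/(-4 + H) (W(H, Z) = -4 + (Z + (Z - 1*(-7)))/(H - 4) = -4 + (Z + (Z + 7))/(-4 + H) = -4 + (Z + (7 + Z))/(-4 + H) = -4 + (7 + 2*Z)/(-4 + H))
1/(-287 + W(g(-3), -7)) = 1/(-287 + (23 - 16*(-3) + 2*(-7))/(-4 + 4*(-3))) = 1/(-287 + (23 - 4*(-12) - 14)/(-4 - 12)) = 1/(-287 + (23 + 48 - 14)/(-16)) = 1/(-287 - 1/16*57) = 1/(-287 - 57/16) = 1/(-4649/16) = -16/4649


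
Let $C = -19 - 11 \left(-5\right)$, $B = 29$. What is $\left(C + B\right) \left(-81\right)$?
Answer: $-5265$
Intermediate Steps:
$C = 36$ ($C = -19 - -55 = -19 + 55 = 36$)
$\left(C + B\right) \left(-81\right) = \left(36 + 29\right) \left(-81\right) = 65 \left(-81\right) = -5265$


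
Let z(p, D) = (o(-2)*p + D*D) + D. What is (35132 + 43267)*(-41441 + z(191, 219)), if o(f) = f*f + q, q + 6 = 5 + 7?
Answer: 678072951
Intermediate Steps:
q = 6 (q = -6 + (5 + 7) = -6 + 12 = 6)
o(f) = 6 + f**2 (o(f) = f*f + 6 = f**2 + 6 = 6 + f**2)
z(p, D) = D + D**2 + 10*p (z(p, D) = ((6 + (-2)**2)*p + D*D) + D = ((6 + 4)*p + D**2) + D = (10*p + D**2) + D = (D**2 + 10*p) + D = D + D**2 + 10*p)
(35132 + 43267)*(-41441 + z(191, 219)) = (35132 + 43267)*(-41441 + (219 + 219**2 + 10*191)) = 78399*(-41441 + (219 + 47961 + 1910)) = 78399*(-41441 + 50090) = 78399*8649 = 678072951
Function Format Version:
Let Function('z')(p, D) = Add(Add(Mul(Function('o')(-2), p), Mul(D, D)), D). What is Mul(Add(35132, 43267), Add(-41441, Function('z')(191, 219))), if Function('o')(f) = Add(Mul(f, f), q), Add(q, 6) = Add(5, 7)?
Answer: 678072951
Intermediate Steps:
q = 6 (q = Add(-6, Add(5, 7)) = Add(-6, 12) = 6)
Function('o')(f) = Add(6, Pow(f, 2)) (Function('o')(f) = Add(Mul(f, f), 6) = Add(Pow(f, 2), 6) = Add(6, Pow(f, 2)))
Function('z')(p, D) = Add(D, Pow(D, 2), Mul(10, p)) (Function('z')(p, D) = Add(Add(Mul(Add(6, Pow(-2, 2)), p), Mul(D, D)), D) = Add(Add(Mul(Add(6, 4), p), Pow(D, 2)), D) = Add(Add(Mul(10, p), Pow(D, 2)), D) = Add(Add(Pow(D, 2), Mul(10, p)), D) = Add(D, Pow(D, 2), Mul(10, p)))
Mul(Add(35132, 43267), Add(-41441, Function('z')(191, 219))) = Mul(Add(35132, 43267), Add(-41441, Add(219, Pow(219, 2), Mul(10, 191)))) = Mul(78399, Add(-41441, Add(219, 47961, 1910))) = Mul(78399, Add(-41441, 50090)) = Mul(78399, 8649) = 678072951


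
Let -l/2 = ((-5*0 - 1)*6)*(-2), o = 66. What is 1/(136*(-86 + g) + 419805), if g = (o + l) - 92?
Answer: 1/401309 ≈ 2.4918e-6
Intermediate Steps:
l = -24 (l = -2*(-5*0 - 1)*6*(-2) = -2*(0 - 1)*6*(-2) = -2*(-1*6)*(-2) = -(-12)*(-2) = -2*12 = -24)
g = -50 (g = (66 - 24) - 92 = 42 - 92 = -50)
1/(136*(-86 + g) + 419805) = 1/(136*(-86 - 50) + 419805) = 1/(136*(-136) + 419805) = 1/(-18496 + 419805) = 1/401309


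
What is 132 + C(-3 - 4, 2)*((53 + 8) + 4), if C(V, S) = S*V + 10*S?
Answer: 522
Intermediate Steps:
C(V, S) = 10*S + S*V
132 + C(-3 - 4, 2)*((53 + 8) + 4) = 132 + (2*(10 + (-3 - 4)))*((53 + 8) + 4) = 132 + (2*(10 - 7))*(61 + 4) = 132 + (2*3)*65 = 132 + 6*65 = 132 + 390 = 522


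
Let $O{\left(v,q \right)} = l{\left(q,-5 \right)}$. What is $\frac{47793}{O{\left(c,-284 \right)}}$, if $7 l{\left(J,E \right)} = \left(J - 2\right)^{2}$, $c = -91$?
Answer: $\frac{334551}{81796} \approx 4.0901$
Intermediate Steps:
$l{\left(J,E \right)} = \frac{\left(-2 + J\right)^{2}}{7}$ ($l{\left(J,E \right)} = \frac{\left(J - 2\right)^{2}}{7} = \frac{\left(-2 + J\right)^{2}}{7}$)
$O{\left(v,q \right)} = \frac{\left(-2 + q\right)^{2}}{7}$
$\frac{47793}{O{\left(c,-284 \right)}} = \frac{47793}{\frac{1}{7} \left(-2 - 284\right)^{2}} = \frac{47793}{\frac{1}{7} \left(-286\right)^{2}} = \frac{47793}{\frac{1}{7} \cdot 81796} = \frac{47793}{\frac{81796}{7}} = 47793 \cdot \frac{7}{81796} = \frac{334551}{81796}$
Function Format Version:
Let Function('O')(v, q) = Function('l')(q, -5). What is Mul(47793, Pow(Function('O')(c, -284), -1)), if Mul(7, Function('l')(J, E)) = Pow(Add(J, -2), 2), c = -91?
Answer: Rational(334551, 81796) ≈ 4.0901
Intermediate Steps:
Function('l')(J, E) = Mul(Rational(1, 7), Pow(Add(-2, J), 2)) (Function('l')(J, E) = Mul(Rational(1, 7), Pow(Add(J, -2), 2)) = Mul(Rational(1, 7), Pow(Add(-2, J), 2)))
Function('O')(v, q) = Mul(Rational(1, 7), Pow(Add(-2, q), 2))
Mul(47793, Pow(Function('O')(c, -284), -1)) = Mul(47793, Pow(Mul(Rational(1, 7), Pow(Add(-2, -284), 2)), -1)) = Mul(47793, Pow(Mul(Rational(1, 7), Pow(-286, 2)), -1)) = Mul(47793, Pow(Mul(Rational(1, 7), 81796), -1)) = Mul(47793, Pow(Rational(81796, 7), -1)) = Mul(47793, Rational(7, 81796)) = Rational(334551, 81796)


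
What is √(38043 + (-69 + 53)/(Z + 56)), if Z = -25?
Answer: √36558827/31 ≈ 195.04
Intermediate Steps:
√(38043 + (-69 + 53)/(Z + 56)) = √(38043 + (-69 + 53)/(-25 + 56)) = √(38043 - 16/31) = √(1179317/31) = √36558827/31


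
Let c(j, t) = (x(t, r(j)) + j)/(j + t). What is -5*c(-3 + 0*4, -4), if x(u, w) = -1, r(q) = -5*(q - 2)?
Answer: -20/7 ≈ -2.8571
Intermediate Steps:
r(q) = 10 - 5*q (r(q) = -5*(-2 + q) = 10 - 5*q)
c(j, t) = (-1 + j)/(j + t)
-5*c(-3 + 0*4, -4) = -5*(-1 + (-3 + 0*4))/((-3 + 0*4) - 4) = -5*(-1 + (-3 + 0))/((-3 + 0) - 4) = -5*(-1 - 3)/(-3 - 4) = -5*(-4)/(-7) = -(-5)*(-4)/7 = -5*4/7 = -20/7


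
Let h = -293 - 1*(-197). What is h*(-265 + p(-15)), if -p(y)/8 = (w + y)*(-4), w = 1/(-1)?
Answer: 74592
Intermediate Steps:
w = -1
p(y) = -32 + 32*y (p(y) = -8*(-1 + y)*(-4) = -8*(4 - 4*y) = -32 + 32*y)
h = -96 (h = -293 + 197 = -96)
h*(-265 + p(-15)) = -96*(-265 + (-32 + 32*(-15))) = -96*(-265 + (-32 - 480)) = -96*(-265 - 512) = -96*(-777) = 74592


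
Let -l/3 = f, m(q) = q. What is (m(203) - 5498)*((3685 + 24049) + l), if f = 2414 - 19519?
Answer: -418564455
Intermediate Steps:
f = -17105
l = 51315 (l = -3*(-17105) = 51315)
(m(203) - 5498)*((3685 + 24049) + l) = (203 - 5498)*((3685 + 24049) + 51315) = -5295*(27734 + 51315) = -5295*79049 = -418564455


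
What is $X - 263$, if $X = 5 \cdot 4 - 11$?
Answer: $-254$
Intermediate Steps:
$X = 9$ ($X = 20 - 11 = 9$)
$X - 263 = 9 - 263 = -254$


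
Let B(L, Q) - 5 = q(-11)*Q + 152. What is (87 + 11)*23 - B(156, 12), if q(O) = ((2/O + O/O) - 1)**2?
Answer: 253689/121 ≈ 2096.6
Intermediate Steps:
q(O) = 4/O**2 (q(O) = ((2/O + 1) - 1)**2 = ((1 + 2/O) - 1)**2 = (2/O)**2 = 4/O**2)
B(L, Q) = 157 + 4*Q/121 (B(L, Q) = 5 + ((4/(-11)**2)*Q + 152) = 5 + ((4*(1/121))*Q + 152) = 5 + (4*Q/121 + 152) = 5 + (152 + 4*Q/121) = 157 + 4*Q/121)
(87 + 11)*23 - B(156, 12) = (87 + 11)*23 - (157 + (4/121)*12) = 98*23 - (157 + 48/121) = 2254 - 1*19045/121 = 2254 - 19045/121 = 253689/121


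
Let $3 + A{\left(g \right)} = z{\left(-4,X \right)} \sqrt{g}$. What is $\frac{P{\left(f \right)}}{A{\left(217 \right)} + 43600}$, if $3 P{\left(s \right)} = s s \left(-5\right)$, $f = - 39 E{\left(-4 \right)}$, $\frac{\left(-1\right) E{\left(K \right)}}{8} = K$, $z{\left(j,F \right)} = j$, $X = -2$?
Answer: $- \frac{37723612160}{633564979} - \frac{3461120 \sqrt{217}}{633564979} \approx -59.622$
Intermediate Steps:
$E{\left(K \right)} = - 8 K$
$A{\left(g \right)} = -3 - 4 \sqrt{g}$
$f = -1248$ ($f = - 39 \left(\left(-8\right) \left(-4\right)\right) = \left(-39\right) 32 = -1248$)
$P{\left(s \right)} = - \frac{5 s^{2}}{3}$ ($P{\left(s \right)} = \frac{s s \left(-5\right)}{3} = \frac{s^{2} \left(-5\right)}{3} = \frac{\left(-5\right) s^{2}}{3} = - \frac{5 s^{2}}{3}$)
$\frac{P{\left(f \right)}}{A{\left(217 \right)} + 43600} = \frac{\left(- \frac{5}{3}\right) \left(-1248\right)^{2}}{\left(-3 - 4 \sqrt{217}\right) + 43600} = \frac{\left(- \frac{5}{3}\right) 1557504}{43597 - 4 \sqrt{217}} = - \frac{2595840}{43597 - 4 \sqrt{217}}$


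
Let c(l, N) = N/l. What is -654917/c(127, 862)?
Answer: -83174459/862 ≈ -96490.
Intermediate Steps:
-654917/c(127, 862) = -654917/(862/127) = -654917/(862*(1/127)) = -654917/862/127 = -654917*127/862 = -83174459/862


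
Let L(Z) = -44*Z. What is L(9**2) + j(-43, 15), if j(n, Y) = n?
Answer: -3607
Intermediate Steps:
L(9**2) + j(-43, 15) = -44*9**2 - 43 = -44*81 - 43 = -3564 - 43 = -3607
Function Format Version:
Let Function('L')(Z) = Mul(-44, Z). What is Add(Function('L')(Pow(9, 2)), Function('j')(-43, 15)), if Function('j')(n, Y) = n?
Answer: -3607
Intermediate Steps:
Add(Function('L')(Pow(9, 2)), Function('j')(-43, 15)) = Add(Mul(-44, Pow(9, 2)), -43) = Add(Mul(-44, 81), -43) = Add(-3564, -43) = -3607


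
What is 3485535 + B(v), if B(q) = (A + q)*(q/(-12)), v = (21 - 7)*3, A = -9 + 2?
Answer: 6970825/2 ≈ 3.4854e+6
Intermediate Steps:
A = -7
v = 42 (v = 14*3 = 42)
B(q) = -q*(-7 + q)/12 (B(q) = (-7 + q)*(q/(-12)) = (-7 + q)*(q*(-1/12)) = (-7 + q)*(-q/12) = -q*(-7 + q)/12)
3485535 + B(v) = 3485535 + (1/12)*42*(7 - 1*42) = 3485535 + (1/12)*42*(7 - 42) = 3485535 + (1/12)*42*(-35) = 3485535 - 245/2 = 6970825/2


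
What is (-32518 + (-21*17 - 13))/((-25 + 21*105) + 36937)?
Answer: -32888/39117 ≈ -0.84076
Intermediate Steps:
(-32518 + (-21*17 - 13))/((-25 + 21*105) + 36937) = (-32518 + (-357 - 13))/((-25 + 2205) + 36937) = (-32518 - 370)/(2180 + 36937) = -32888/39117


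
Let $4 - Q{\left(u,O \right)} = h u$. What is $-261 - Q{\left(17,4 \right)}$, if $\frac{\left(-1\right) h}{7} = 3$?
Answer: $-622$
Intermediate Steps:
$h = -21$ ($h = \left(-7\right) 3 = -21$)
$Q{\left(u,O \right)} = 4 + 21 u$ ($Q{\left(u,O \right)} = 4 - - 21 u = 4 + 21 u$)
$-261 - Q{\left(17,4 \right)} = -261 - \left(4 + 21 \cdot 17\right) = -261 - \left(4 + 357\right) = -261 - 361 = -622$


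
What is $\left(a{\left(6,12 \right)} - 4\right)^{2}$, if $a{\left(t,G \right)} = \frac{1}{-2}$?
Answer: $\frac{81}{4} \approx 20.25$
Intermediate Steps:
$a{\left(t,G \right)} = - \frac{1}{2}$
$\left(a{\left(6,12 \right)} - 4\right)^{2} = \left(- \frac{1}{2} - 4\right)^{2} = \left(- \frac{9}{2}\right)^{2} = \frac{81}{4}$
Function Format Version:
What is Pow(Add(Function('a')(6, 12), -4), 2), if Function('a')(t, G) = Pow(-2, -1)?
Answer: Rational(81, 4) ≈ 20.250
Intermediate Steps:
Function('a')(t, G) = Rational(-1, 2)
Pow(Add(Function('a')(6, 12), -4), 2) = Pow(Add(Rational(-1, 2), -4), 2) = Pow(Rational(-9, 2), 2) = Rational(81, 4)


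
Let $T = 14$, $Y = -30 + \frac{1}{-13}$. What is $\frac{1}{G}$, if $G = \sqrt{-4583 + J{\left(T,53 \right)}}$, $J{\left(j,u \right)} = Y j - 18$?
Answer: $- \frac{i \sqrt{848731}}{65287} \approx - 0.014111 i$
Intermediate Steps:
$Y = - \frac{391}{13}$ ($Y = -30 - \frac{1}{13} = - \frac{391}{13} \approx -30.077$)
$J{\left(j,u \right)} = -18 - \frac{391 j}{13}$ ($J{\left(j,u \right)} = - \frac{391 j}{13} - 18 = -18 - \frac{391 j}{13}$)
$G = \frac{i \sqrt{848731}}{13}$ ($G = \sqrt{-4583 - \frac{5708}{13}} = \sqrt{- \frac{65287}{13}} = \frac{i \sqrt{848731}}{13} \approx 70.867 i$)
$\frac{1}{G} = \frac{1}{\frac{1}{13} i \sqrt{848731}} = - \frac{i \sqrt{848731}}{65287}$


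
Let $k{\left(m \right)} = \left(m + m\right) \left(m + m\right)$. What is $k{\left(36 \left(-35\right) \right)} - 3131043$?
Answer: $3219357$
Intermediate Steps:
$k{\left(m \right)} = 4 m^{2}$ ($k{\left(m \right)} = 2 m 2 m = 4 m^{2}$)
$k{\left(36 \left(-35\right) \right)} - 3131043 = 4 \left(36 \left(-35\right)\right)^{2} - 3131043 = 4 \left(-1260\right)^{2} - 3131043 = 4 \cdot 1587600 - 3131043 = 6350400 - 3131043 = 3219357$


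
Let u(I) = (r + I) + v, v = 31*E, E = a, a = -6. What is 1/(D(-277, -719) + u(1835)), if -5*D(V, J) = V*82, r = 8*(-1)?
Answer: 5/30919 ≈ 0.00016171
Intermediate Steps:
E = -6
v = -186 (v = 31*(-6) = -186)
r = -8
u(I) = -194 + I (u(I) = (-8 + I) - 186 = -194 + I)
D(V, J) = -82*V/5 (D(V, J) = -V*82/5 = -82*V/5)
1/(D(-277, -719) + u(1835)) = 1/(-82/5*(-277) + (-194 + 1835)) = 1/(22714/5 + 1641) = 1/(30919/5) = 5/30919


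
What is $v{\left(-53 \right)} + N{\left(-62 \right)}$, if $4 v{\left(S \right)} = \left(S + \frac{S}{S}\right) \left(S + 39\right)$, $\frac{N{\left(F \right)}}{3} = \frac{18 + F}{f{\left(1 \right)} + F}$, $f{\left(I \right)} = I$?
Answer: $\frac{11234}{61} \approx 184.16$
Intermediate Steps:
$N{\left(F \right)} = \frac{3 \left(18 + F\right)}{1 + F}$ ($N{\left(F \right)} = 3 \frac{18 + F}{1 + F} = \frac{3 \left(18 + F\right)}{1 + F}$)
$v{\left(S \right)} = \frac{\left(1 + S\right) \left(39 + S\right)}{4}$ ($v{\left(S \right)} = \frac{\left(S + \frac{S}{S}\right) \left(S + 39\right)}{4} = \frac{\left(S + 1\right) \left(39 + S\right)}{4} = \frac{\left(1 + S\right) \left(39 + S\right)}{4}$)
$v{\left(-53 \right)} + N{\left(-62 \right)} = \left(\frac{39}{4} + 10 \left(-53\right) + \frac{\left(-53\right)^{2}}{4}\right) + \frac{3 \left(18 - 62\right)}{1 - 62} = \left(\frac{39}{4} - 530 + \frac{1}{4} \cdot 2809\right) + 3 \frac{1}{-61} \left(-44\right) = \left(\frac{39}{4} - 530 + \frac{2809}{4}\right) + 3 \left(- \frac{1}{61}\right) \left(-44\right) = 182 + \frac{132}{61} = \frac{11234}{61}$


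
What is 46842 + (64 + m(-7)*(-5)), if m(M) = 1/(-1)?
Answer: 46911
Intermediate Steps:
m(M) = -1
46842 + (64 + m(-7)*(-5)) = 46842 + (64 - 1*(-5)) = 46842 + (64 + 5) = 46842 + 69 = 46911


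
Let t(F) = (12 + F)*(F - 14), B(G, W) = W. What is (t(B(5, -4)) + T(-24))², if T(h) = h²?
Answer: 186624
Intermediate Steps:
t(F) = (-14 + F)*(12 + F) (t(F) = (12 + F)*(-14 + F) = (-14 + F)*(12 + F))
(t(B(5, -4)) + T(-24))² = ((-168 + (-4)² - 2*(-4)) + (-24)²)² = ((-168 + 16 + 8) + 576)² = (-144 + 576)² = 432² = 186624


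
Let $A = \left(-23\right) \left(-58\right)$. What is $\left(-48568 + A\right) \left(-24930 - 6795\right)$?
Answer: $1498498650$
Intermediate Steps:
$A = 1334$
$\left(-48568 + A\right) \left(-24930 - 6795\right) = \left(-48568 + 1334\right) \left(-24930 - 6795\right) = \left(-47234\right) \left(-31725\right) = 1498498650$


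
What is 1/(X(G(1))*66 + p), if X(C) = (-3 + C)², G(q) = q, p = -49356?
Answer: -1/49092 ≈ -2.0370e-5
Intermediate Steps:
1/(X(G(1))*66 + p) = 1/((-3 + 1)²*66 - 49356) = 1/((-2)²*66 - 49356) = 1/(4*66 - 49356) = 1/(264 - 49356) = 1/(-49092) = -1/49092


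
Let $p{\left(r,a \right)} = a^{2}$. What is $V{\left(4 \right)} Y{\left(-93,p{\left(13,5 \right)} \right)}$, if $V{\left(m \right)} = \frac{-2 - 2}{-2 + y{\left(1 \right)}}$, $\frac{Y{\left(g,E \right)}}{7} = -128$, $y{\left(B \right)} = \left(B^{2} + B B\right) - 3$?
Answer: $- \frac{3584}{3} \approx -1194.7$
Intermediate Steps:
$y{\left(B \right)} = -3 + 2 B^{2}$ ($y{\left(B \right)} = \left(B^{2} + B^{2}\right) - 3 = 2 B^{2} - 3 = -3 + 2 B^{2}$)
$Y{\left(g,E \right)} = -896$ ($Y{\left(g,E \right)} = 7 \left(-128\right) = -896$)
$V{\left(m \right)} = \frac{4}{3}$ ($V{\left(m \right)} = \frac{-2 - 2}{-2 - \left(3 - 2 \cdot 1^{2}\right)} = - \frac{4}{-2 + \left(-3 + 2 \cdot 1\right)} = - \frac{4}{-2 + \left(-3 + 2\right)} = - \frac{4}{-2 - 1} = - \frac{4}{-3} = \left(-4\right) \left(- \frac{1}{3}\right) = \frac{4}{3}$)
$V{\left(4 \right)} Y{\left(-93,p{\left(13,5 \right)} \right)} = \frac{4}{3} \left(-896\right) = - \frac{3584}{3}$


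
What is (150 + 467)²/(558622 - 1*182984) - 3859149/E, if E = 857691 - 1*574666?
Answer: -1341898507837/106314944950 ≈ -12.622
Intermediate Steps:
E = 283025 (E = 857691 - 574666 = 283025)
(150 + 467)²/(558622 - 1*182984) - 3859149/E = (150 + 467)²/(558622 - 1*182984) - 3859149/283025 = 617²/(558622 - 182984) - 3859149*1/283025 = 380689/375638 - 3859149/283025 = -1341898507837/106314944950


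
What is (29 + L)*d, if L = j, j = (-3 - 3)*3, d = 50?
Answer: 550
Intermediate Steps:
j = -18 (j = -6*3 = -18)
L = -18
(29 + L)*d = (29 - 18)*50 = 11*50 = 550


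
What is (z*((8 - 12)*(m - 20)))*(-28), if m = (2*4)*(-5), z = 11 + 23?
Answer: -228480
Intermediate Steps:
z = 34
m = -40 (m = 8*(-5) = -40)
(z*((8 - 12)*(m - 20)))*(-28) = (34*((8 - 12)*(-40 - 20)))*(-28) = (34*(-4*(-60)))*(-28) = (34*240)*(-28) = 8160*(-28) = -228480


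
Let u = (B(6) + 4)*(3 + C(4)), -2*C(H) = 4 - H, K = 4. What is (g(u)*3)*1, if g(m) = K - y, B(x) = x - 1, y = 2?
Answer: 6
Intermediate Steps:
C(H) = -2 + H/2 (C(H) = -(4 - H)/2 = -2 + H/2)
B(x) = -1 + x
u = 27 (u = ((-1 + 6) + 4)*(3 + (-2 + (½)*4)) = (5 + 4)*(3 + (-2 + 2)) = 9*(3 + 0) = 9*3 = 27)
g(m) = 2 (g(m) = 4 - 1*2 = 4 - 2 = 2)
(g(u)*3)*1 = (2*3)*1 = 6*1 = 6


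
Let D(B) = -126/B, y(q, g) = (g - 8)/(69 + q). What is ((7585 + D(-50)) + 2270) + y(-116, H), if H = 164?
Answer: 11578686/1175 ≈ 9854.2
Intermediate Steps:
y(q, g) = (-8 + g)/(69 + q)
((7585 + D(-50)) + 2270) + y(-116, H) = ((7585 - 126/(-50)) + 2270) + (-8 + 164)/(69 - 116) = ((7585 - 126*(-1/50)) + 2270) + 156/(-47) = ((7585 + 63/25) + 2270) - 1/47*156 = (189688/25 + 2270) - 156/47 = 246438/25 - 156/47 = 11578686/1175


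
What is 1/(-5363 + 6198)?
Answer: 1/835 ≈ 0.0011976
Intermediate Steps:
1/(-5363 + 6198) = 1/835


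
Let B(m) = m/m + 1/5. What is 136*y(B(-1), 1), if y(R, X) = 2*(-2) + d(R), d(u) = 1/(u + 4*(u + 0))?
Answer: -1564/3 ≈ -521.33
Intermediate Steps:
B(m) = 6/5 (B(m) = 1 + 1*(1/5) = 1 + 1/5 = 6/5)
d(u) = 1/(5*u) (d(u) = 1/(u + 4*u) = 1/(5*u))
y(R, X) = -4 + 1/(5*R) (y(R, X) = 2*(-2) + 1/(5*R) = -4 + 1/(5*R))
136*y(B(-1), 1) = 136*(-4 + 1/(5*(6/5))) = 136*(-4 + (1/5)*(5/6)) = 136*(-4 + 1/6) = 136*(-23/6) = -1564/3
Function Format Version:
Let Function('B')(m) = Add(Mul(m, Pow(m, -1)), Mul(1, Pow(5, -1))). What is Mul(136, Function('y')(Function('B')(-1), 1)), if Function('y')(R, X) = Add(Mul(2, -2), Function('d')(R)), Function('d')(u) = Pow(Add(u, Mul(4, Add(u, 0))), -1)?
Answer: Rational(-1564, 3) ≈ -521.33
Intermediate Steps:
Function('B')(m) = Rational(6, 5) (Function('B')(m) = Add(1, Mul(1, Rational(1, 5))) = Add(1, Rational(1, 5)) = Rational(6, 5))
Function('d')(u) = Mul(Rational(1, 5), Pow(u, -1)) (Function('d')(u) = Pow(Add(u, Mul(4, u)), -1) = Pow(Mul(5, u), -1) = Mul(Rational(1, 5), Pow(u, -1)))
Function('y')(R, X) = Add(-4, Mul(Rational(1, 5), Pow(R, -1))) (Function('y')(R, X) = Add(Mul(2, -2), Mul(Rational(1, 5), Pow(R, -1))) = Add(-4, Mul(Rational(1, 5), Pow(R, -1))))
Mul(136, Function('y')(Function('B')(-1), 1)) = Mul(136, Add(-4, Mul(Rational(1, 5), Pow(Rational(6, 5), -1)))) = Mul(136, Add(-4, Mul(Rational(1, 5), Rational(5, 6)))) = Mul(136, Add(-4, Rational(1, 6))) = Mul(136, Rational(-23, 6)) = Rational(-1564, 3)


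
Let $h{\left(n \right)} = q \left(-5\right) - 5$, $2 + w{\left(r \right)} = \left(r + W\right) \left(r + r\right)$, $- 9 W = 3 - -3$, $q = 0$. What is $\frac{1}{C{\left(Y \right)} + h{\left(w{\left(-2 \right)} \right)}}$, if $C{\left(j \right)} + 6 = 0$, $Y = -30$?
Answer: $- \frac{1}{11} \approx -0.090909$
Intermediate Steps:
$W = - \frac{2}{3}$ ($W = - \frac{3 - -3}{9} = - \frac{3 + 3}{9} = \left(- \frac{1}{9}\right) 6 = - \frac{2}{3} \approx -0.66667$)
$w{\left(r \right)} = -2 + 2 r \left(- \frac{2}{3} + r\right)$ ($w{\left(r \right)} = -2 + \left(r - \frac{2}{3}\right) \left(r + r\right) = -2 + \left(- \frac{2}{3} + r\right) 2 r = -2 + 2 r \left(- \frac{2}{3} + r\right)$)
$C{\left(j \right)} = -6$ ($C{\left(j \right)} = -6 + 0 = -6$)
$h{\left(n \right)} = -5$ ($h{\left(n \right)} = 0 \left(-5\right) - 5 = 0 - 5 = -5$)
$\frac{1}{C{\left(Y \right)} + h{\left(w{\left(-2 \right)} \right)}} = \frac{1}{-6 - 5} = \frac{1}{-11} = - \frac{1}{11}$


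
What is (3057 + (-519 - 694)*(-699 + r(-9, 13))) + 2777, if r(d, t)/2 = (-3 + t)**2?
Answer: 611121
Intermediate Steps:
r(d, t) = 2*(-3 + t)**2
(3057 + (-519 - 694)*(-699 + r(-9, 13))) + 2777 = (3057 + (-519 - 694)*(-699 + 2*(-3 + 13)**2)) + 2777 = (3057 - 1213*(-699 + 2*10**2)) + 2777 = (3057 - 1213*(-699 + 2*100)) + 2777 = (3057 - 1213*(-699 + 200)) + 2777 = (3057 - 1213*(-499)) + 2777 = (3057 + 605287) + 2777 = 608344 + 2777 = 611121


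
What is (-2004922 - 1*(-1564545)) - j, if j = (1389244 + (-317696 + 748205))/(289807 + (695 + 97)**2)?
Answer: -403858795520/917071 ≈ -4.4038e+5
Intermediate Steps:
j = 1819753/917071 (j = (1389244 + 430509)/(289807 + 792**2) = 1819753/(289807 + 627264) = 1819753/917071 ≈ 1.9843)
(-2004922 - 1*(-1564545)) - j = (-2004922 - 1*(-1564545)) - 1*1819753/917071 = (-2004922 + 1564545) - 1819753/917071 = -440377 - 1819753/917071 = -403858795520/917071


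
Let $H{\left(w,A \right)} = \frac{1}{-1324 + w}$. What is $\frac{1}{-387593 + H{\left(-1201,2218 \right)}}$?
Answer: $- \frac{2525}{978672326} \approx -2.58 \cdot 10^{-6}$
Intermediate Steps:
$\frac{1}{-387593 + H{\left(-1201,2218 \right)}} = \frac{1}{-387593 + \frac{1}{-1324 - 1201}} = \frac{1}{-387593 + \frac{1}{-2525}} = \frac{1}{-387593 - \frac{1}{2525}} = \frac{1}{- \frac{978672326}{2525}} = - \frac{2525}{978672326}$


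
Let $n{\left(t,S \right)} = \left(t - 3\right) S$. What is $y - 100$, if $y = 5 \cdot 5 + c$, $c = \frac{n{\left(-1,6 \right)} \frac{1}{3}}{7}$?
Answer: $- \frac{533}{7} \approx -76.143$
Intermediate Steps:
$n{\left(t,S \right)} = S \left(-3 + t\right)$ ($n{\left(t,S \right)} = \left(-3 + t\right) S = S \left(-3 + t\right)$)
$c = - \frac{8}{7}$ ($c = \frac{6 \left(-3 - 1\right) \frac{1}{3}}{7} = 6 \left(-4\right) \frac{1}{3} \cdot \frac{1}{7} = \left(-24\right) \frac{1}{3} \cdot \frac{1}{7} = \left(-8\right) \frac{1}{7} = - \frac{8}{7} \approx -1.1429$)
$y = \frac{167}{7}$ ($y = 5 \cdot 5 - \frac{8}{7} = 25 - \frac{8}{7} = \frac{167}{7} \approx 23.857$)
$y - 100 = \frac{167}{7} - 100 = - \frac{533}{7}$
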